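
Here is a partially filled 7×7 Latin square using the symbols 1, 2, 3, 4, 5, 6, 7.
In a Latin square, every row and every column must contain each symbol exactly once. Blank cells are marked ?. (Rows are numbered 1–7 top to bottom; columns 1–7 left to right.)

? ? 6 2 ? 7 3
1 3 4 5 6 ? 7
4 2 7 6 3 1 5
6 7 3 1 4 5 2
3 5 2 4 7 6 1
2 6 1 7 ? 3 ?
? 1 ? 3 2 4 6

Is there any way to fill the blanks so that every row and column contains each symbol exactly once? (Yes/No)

Yes

No row or column among the givens repeats a symbol, and propagating forced cells runs into no contradiction.
One valid completion exists (for instance, 5 4 6 2 1 7 3 / 1 3 4 5 6 2 7 / 4 2 7 6 3 1 5 / 6 7 3 1 4 5 2 / 3 5 2 4 7 6 1 / 2 6 1 7 5 3 4 / 7 1 5 3 2 4 6).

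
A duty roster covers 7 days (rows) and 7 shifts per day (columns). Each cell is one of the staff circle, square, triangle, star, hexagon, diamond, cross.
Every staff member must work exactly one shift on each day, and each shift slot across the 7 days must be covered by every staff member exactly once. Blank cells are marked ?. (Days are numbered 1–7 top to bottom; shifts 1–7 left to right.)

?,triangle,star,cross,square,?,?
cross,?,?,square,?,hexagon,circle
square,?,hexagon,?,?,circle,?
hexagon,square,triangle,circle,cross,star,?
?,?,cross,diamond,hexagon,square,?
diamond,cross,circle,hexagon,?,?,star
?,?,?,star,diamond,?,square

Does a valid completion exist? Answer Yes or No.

No

Day 7, shift 3: day 7 together with shift 3 already contain {circle, square, triangle, star, hexagon, diamond, cross} — every symbol — so nothing can go there. The grid has no valid completion.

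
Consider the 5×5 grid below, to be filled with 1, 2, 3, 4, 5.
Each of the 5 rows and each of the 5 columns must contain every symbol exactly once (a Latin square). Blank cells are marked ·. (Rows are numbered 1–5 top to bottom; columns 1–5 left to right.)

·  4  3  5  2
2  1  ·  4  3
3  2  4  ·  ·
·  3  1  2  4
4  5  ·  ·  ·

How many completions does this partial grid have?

Row 1, column 1: eliminating its row and column leaves {1}.
Row 2, column 3: eliminating its row and column leaves {5}.
Row 3, column 4: eliminating its row and column leaves {1}.
Row 3, column 5: eliminating its row and column leaves {1, 5}.
Row 4, column 1: eliminating its row and column leaves {5}.
Row 5, column 3: eliminating its row and column leaves {2}.
Row 5, column 4: eliminating its row and column leaves {1, 3}.
Row 5, column 5: eliminating its row and column leaves {1}.
Only one assignment across all blanks avoids any row or column repeat, giving 1 completion.

1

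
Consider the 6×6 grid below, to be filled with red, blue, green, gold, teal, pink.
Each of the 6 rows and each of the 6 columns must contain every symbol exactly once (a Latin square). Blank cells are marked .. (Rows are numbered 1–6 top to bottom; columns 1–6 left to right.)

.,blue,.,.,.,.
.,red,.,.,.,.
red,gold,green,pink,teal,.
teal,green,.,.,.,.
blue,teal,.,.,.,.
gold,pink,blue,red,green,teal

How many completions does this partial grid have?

Row 1, column 1: eliminating its row and column leaves {green, pink}.
Row 1, column 3: eliminating its row and column leaves {red, gold, teal, pink}.
Row 1, column 4: eliminating its row and column leaves {green, gold, teal}.
Row 1, column 5: eliminating its row and column leaves {red, gold, pink}.
Row 1, column 6: eliminating its row and column leaves {red, green, gold, pink}.
Row 2, column 1: eliminating its row and column leaves {green, pink}.
Row 2, column 3: eliminating its row and column leaves {gold, teal, pink}.
Row 2, column 4: eliminating its row and column leaves {blue, green, gold, teal}.
Row 2, column 5: eliminating its row and column leaves {blue, gold, pink}.
Row 2, column 6: eliminating its row and column leaves {blue, green, gold, pink}.
Row 3, column 6: eliminating its row and column leaves {blue}.
Row 4, column 3: eliminating its row and column leaves {red, gold, pink}.
Row 4, column 4: eliminating its row and column leaves {blue, gold}.
Row 4, column 5: eliminating its row and column leaves {red, blue, gold, pink}.
Row 4, column 6: eliminating its row and column leaves {red, blue, gold, pink}.
Row 5, column 3: eliminating its row and column leaves {red, gold, pink}.
Row 5, column 4: eliminating its row and column leaves {green, gold}.
Row 5, column 5: eliminating its row and column leaves {red, gold, pink}.
Row 5, column 6: eliminating its row and column leaves {red, green, gold, pink}.
Enumerating the assignments across these blanks that avoid any row or column repeat gives 40 completions.

40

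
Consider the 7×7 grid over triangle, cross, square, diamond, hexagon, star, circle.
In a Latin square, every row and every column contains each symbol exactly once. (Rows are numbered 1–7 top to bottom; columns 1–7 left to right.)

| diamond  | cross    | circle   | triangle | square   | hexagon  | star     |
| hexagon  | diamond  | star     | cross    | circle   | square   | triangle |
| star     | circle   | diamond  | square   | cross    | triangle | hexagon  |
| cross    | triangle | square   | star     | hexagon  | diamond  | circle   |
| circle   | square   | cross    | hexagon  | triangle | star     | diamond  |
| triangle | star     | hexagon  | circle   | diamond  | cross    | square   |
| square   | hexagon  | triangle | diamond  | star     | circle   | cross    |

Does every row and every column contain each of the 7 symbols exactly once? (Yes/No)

Yes

Each row is a permutation of the 7 symbols, and so is each column.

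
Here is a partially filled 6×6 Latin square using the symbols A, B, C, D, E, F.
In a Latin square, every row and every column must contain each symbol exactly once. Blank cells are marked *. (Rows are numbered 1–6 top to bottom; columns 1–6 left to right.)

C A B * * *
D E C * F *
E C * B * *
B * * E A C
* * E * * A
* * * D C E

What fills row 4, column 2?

Row 1, column 4: row 1 has {A, B, C} and column 4 has {B, D, E}, leaving only F.
Row 1, column 6: row 1 has {A, B, C, F} and column 6 has {A, C, E}, leaving only D.
Row 1, column 5: row 1 has {A, B, C, D, F} and column 5 has {A, C, F}, leaving only E.
Row 2, column 4: row 2 has {C, D, E, F} and column 4 has {B, D, E, F}, leaving only A.
Row 2, column 6: row 2 has {A, C, D, E, F} and column 6 has {A, C, D, E}, leaving only B.
Row 3, column 5: row 3 has {B, C, E} and column 5 has {A, C, E, F}, leaving only D.
Row 3, column 6: row 3 has {B, C, D, E} and column 6 has {A, B, C, D, E}, leaving only F.
Row 3, column 3: row 3 has {B, C, D, E, F} and column 3 has {B, C, E}, leaving only A.
Row 5, column 1: row 5 has {A, E} and column 1 has {B, C, D, E}, leaving only F.
Row 5, column 4: row 5 has {A, E, F} and column 4 has {A, B, D, E, F}, leaving only C.
Row 5, column 5: row 5 has {A, C, E, F} and column 5 has {A, C, D, E, F}, leaving only B.
Row 5, column 2: row 5 has {A, B, C, E, F} and column 2 has {A, C, E}, leaving only D.
Row 4 already has {A, B, C, E} and column 2 already has {A, C, D, E}, so row 4, column 2 must be F.

F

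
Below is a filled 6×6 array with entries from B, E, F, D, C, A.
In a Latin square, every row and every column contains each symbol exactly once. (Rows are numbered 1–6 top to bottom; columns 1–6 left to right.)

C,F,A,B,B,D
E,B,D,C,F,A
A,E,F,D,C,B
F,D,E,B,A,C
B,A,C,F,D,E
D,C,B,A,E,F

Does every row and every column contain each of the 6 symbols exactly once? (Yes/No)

Column 4 contains B twice (at rows 1 and 4), so it is not a permutation.

No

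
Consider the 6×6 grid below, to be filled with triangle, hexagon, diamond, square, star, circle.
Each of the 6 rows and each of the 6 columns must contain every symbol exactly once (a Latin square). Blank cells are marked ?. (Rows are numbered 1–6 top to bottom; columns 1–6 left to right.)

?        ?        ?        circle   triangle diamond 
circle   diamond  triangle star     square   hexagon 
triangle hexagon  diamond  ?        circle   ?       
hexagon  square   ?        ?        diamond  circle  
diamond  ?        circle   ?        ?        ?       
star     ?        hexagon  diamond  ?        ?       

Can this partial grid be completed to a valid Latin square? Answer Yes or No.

Row 6, column 5: row 6 together with column 5 already contain {triangle, hexagon, diamond, square, star, circle} — every symbol — so nothing can go there. The grid has no valid completion.

No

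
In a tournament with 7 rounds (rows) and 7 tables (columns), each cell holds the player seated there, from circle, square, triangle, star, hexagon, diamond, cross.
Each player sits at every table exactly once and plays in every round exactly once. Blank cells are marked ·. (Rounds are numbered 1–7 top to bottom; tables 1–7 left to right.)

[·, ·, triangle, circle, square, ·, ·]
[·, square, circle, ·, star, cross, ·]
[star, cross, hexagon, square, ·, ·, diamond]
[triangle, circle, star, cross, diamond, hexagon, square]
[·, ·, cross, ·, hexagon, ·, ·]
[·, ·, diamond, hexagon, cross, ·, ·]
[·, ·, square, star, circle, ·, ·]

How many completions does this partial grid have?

9

Round 1, table 1: eliminating its round and table leaves {hexagon, diamond, cross}.
Round 1, table 2: eliminating its round and table leaves {star, hexagon, diamond}.
Round 1, table 6: eliminating its round and table leaves {star, diamond}.
Round 1, table 7: eliminating its round and table leaves {star, hexagon, cross}.
Round 2, table 1: eliminating its round and table leaves {hexagon, diamond}.
Round 2, table 4: eliminating its round and table leaves {triangle, diamond}.
Round 2, table 7: eliminating its round and table leaves {triangle, hexagon}.
Round 3, table 5: eliminating its round and table leaves {triangle}.
Round 3, table 6: eliminating its round and table leaves {circle, triangle}.
Round 5, table 1: eliminating its round and table leaves {circle, square, diamond}.
Round 5, table 2: eliminating its round and table leaves {triangle, star, diamond}.
Round 5, table 4: eliminating its round and table leaves {triangle, diamond}.
Round 5, table 6: eliminating its round and table leaves {circle, square, triangle, star, diamond}.
Round 5, table 7: eliminating its round and table leaves {circle, triangle, star}.
Round 6, table 1: eliminating its round and table leaves {circle, square}.
Round 6, table 2: eliminating its round and table leaves {triangle, star}.
Round 6, table 6: eliminating its round and table leaves {circle, square, triangle, star}.
Round 6, table 7: eliminating its round and table leaves {circle, triangle, star}.
Round 7, table 1: eliminating its round and table leaves {hexagon, diamond, cross}.
Round 7, table 2: eliminating its round and table leaves {triangle, hexagon, diamond}.
Round 7, table 6: eliminating its round and table leaves {triangle, diamond}.
Round 7, table 7: eliminating its round and table leaves {triangle, hexagon, cross}.
Enumerating the assignments across these blanks that avoid any round or table repeat gives 9 completions.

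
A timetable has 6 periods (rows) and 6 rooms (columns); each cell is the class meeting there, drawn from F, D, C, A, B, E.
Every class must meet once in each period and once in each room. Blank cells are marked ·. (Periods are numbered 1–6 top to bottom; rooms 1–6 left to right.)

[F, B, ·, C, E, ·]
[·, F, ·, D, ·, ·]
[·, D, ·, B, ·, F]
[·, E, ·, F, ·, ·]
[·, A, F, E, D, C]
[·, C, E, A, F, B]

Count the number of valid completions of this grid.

Period 1, room 3: eliminating its period and room leaves {D, A}.
Period 1, room 6: eliminating its period and room leaves {D, A}.
Period 2, room 1: eliminating its period and room leaves {C, A, B, E}.
Period 2, room 3: eliminating its period and room leaves {C, A, B}.
Period 2, room 5: eliminating its period and room leaves {C, A, B}.
Period 2, room 6: eliminating its period and room leaves {A, E}.
Period 3, room 1: eliminating its period and room leaves {C, A, E}.
Period 3, room 3: eliminating its period and room leaves {C, A}.
Period 3, room 5: eliminating its period and room leaves {C, A}.
Period 4, room 1: eliminating its period and room leaves {D, C, A, B}.
Period 4, room 3: eliminating its period and room leaves {D, C, A, B}.
Period 4, room 5: eliminating its period and room leaves {C, A, B}.
Period 4, room 6: eliminating its period and room leaves {D, A}.
Period 5, room 1: eliminating its period and room leaves {B}.
Period 6, room 1: eliminating its period and room leaves {D}.
Enumerating the assignments across these blanks that avoid any period or room repeat gives 5 completions.

5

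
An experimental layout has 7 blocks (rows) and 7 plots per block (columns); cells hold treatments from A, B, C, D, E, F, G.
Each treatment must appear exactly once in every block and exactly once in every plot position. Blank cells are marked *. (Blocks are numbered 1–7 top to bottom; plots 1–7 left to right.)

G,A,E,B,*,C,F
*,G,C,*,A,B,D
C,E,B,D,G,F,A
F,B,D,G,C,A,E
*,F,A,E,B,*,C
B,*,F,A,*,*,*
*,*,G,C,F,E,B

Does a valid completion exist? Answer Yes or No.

No block or plot among the givens repeats a symbol, and propagating forced cells runs into no contradiction.
One valid completion exists (for instance, G A E B D C F / E G C F A B D / C E B D G F A / F B D G C A E / D F A E B G C / B C F A E D G / A D G C F E B).

Yes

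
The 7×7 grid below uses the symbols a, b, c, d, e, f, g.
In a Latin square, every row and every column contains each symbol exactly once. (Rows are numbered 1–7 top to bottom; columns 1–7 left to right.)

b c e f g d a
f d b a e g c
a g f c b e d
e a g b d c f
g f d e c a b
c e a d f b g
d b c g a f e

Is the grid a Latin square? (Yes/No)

Each row is a permutation of the 7 symbols, and so is each column.

Yes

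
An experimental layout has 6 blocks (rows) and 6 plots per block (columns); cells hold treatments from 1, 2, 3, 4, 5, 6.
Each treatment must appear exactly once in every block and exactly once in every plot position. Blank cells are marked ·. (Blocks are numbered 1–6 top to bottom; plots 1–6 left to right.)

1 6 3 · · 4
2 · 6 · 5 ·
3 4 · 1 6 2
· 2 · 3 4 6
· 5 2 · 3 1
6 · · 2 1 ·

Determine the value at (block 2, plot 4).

Block 2 already has {2, 5, 6} and plot 4 already has {1, 2, 3}, so block 2, plot 4 must be 4.

4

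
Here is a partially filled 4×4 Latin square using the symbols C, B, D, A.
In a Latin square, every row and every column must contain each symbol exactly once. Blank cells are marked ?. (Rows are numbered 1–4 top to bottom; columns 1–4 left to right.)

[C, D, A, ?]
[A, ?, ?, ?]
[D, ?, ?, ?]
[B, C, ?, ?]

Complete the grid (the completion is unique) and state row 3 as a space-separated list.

D A B C

Row 1, column 4: row 1 has {C, D, A} and column 4 has {}, leaving only B.
Row 2, column 2: row 2 has {A} and column 2 has {C, D}, leaving only B.
Row 3, column 2: row 3 has {D} and column 2 has {C, B, D}, leaving only A.
Row 3, column 4: row 3 has {D, A} and column 4 has {B}, leaving only C.
Row 3, column 3: row 3 has {C, D, A} and column 3 has {A}, leaving only B.
So row 3 reads: D A B C.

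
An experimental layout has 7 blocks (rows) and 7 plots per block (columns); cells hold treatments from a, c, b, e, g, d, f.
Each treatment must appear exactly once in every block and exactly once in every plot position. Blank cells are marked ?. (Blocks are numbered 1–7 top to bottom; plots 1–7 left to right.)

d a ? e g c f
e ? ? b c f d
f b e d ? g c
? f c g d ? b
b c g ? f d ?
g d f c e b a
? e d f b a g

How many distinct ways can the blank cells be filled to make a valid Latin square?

1

Block 1, plot 3: eliminating its block and plot leaves {b}.
Block 2, plot 2: eliminating its block and plot leaves {g}.
Block 2, plot 3: eliminating its block and plot leaves {a}.
Block 3, plot 5: eliminating its block and plot leaves {a}.
Block 4, plot 1: eliminating its block and plot leaves {a}.
Block 4, plot 6: eliminating its block and plot leaves {e}.
Block 5, plot 4: eliminating its block and plot leaves {a}.
Block 5, plot 7: eliminating its block and plot leaves {e}.
Block 7, plot 1: eliminating its block and plot leaves {c}.
Only one assignment across all blanks avoids any block or plot repeat, giving 1 completion.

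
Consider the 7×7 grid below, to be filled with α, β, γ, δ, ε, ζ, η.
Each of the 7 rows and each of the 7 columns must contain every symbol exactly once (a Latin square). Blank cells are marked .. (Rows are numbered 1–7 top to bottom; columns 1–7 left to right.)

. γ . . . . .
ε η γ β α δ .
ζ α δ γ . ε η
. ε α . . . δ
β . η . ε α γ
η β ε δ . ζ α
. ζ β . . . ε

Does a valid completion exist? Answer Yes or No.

Yes

No row or column among the givens repeats a symbol, and propagating forced cells runs into no contradiction.
One valid completion exists (for instance, α γ ζ ε δ η β / ε η γ β α δ ζ / ζ α δ γ β ε η / γ ε α η ζ β δ / β δ η ζ ε α γ / η β ε δ γ ζ α / δ ζ β α η γ ε).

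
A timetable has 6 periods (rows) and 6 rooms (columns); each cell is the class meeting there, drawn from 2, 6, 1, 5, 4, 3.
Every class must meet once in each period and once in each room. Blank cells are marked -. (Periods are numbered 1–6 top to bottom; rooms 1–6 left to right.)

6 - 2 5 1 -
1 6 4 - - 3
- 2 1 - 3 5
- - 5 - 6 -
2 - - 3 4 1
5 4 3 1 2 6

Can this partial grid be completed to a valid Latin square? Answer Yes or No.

Yes

No period or room among the givens repeats a symbol, and propagating forced cells runs into no contradiction.
One valid completion exists (for instance, 6 3 2 5 1 4 / 1 6 4 2 5 3 / 4 2 1 6 3 5 / 3 1 5 4 6 2 / 2 5 6 3 4 1 / 5 4 3 1 2 6).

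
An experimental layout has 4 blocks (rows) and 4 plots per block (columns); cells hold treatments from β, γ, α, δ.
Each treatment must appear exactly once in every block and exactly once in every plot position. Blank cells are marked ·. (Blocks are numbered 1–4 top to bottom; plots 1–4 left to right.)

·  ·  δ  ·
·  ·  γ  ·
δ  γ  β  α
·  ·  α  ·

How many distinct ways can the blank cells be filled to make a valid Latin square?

4

Block 1, plot 1: eliminating its block and plot leaves {β, γ, α}.
Block 1, plot 2: eliminating its block and plot leaves {β, α}.
Block 1, plot 4: eliminating its block and plot leaves {β, γ}.
Block 2, plot 1: eliminating its block and plot leaves {β, α}.
Block 2, plot 2: eliminating its block and plot leaves {β, α, δ}.
Block 2, plot 4: eliminating its block and plot leaves {β, δ}.
Block 4, plot 1: eliminating its block and plot leaves {β, γ}.
Block 4, plot 2: eliminating its block and plot leaves {β, δ}.
Block 4, plot 4: eliminating its block and plot leaves {β, γ, δ}.
Enumerating the assignments across these blanks that avoid any block or plot repeat gives 4 completions.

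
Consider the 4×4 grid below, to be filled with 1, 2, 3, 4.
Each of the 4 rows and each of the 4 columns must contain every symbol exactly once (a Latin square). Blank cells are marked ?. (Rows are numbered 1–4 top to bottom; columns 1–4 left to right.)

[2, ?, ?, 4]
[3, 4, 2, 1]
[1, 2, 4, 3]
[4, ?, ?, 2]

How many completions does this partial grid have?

Row 1, column 2: eliminating its row and column leaves {1, 3}.
Row 1, column 3: eliminating its row and column leaves {1, 3}.
Row 4, column 2: eliminating its row and column leaves {1, 3}.
Row 4, column 3: eliminating its row and column leaves {1, 3}.
Enumerating the assignments across these blanks that avoid any row or column repeat gives 2 completions.

2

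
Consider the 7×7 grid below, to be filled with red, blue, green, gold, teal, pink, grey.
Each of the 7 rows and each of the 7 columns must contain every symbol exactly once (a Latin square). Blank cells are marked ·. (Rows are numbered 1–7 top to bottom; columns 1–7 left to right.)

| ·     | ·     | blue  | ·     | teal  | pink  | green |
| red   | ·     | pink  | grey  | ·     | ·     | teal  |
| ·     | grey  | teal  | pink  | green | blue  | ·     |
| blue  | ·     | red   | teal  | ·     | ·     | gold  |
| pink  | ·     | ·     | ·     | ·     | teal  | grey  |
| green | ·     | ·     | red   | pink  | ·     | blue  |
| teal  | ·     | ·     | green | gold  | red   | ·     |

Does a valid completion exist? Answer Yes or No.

No row or column among the givens repeats a symbol, and propagating forced cells runs into no contradiction.
One valid completion exists (for instance, grey red blue gold teal pink green / red green pink grey blue gold teal / gold grey teal pink green blue red / blue pink red teal grey green gold / pink gold green blue red teal grey / green teal gold red pink grey blue / teal blue grey green gold red pink).

Yes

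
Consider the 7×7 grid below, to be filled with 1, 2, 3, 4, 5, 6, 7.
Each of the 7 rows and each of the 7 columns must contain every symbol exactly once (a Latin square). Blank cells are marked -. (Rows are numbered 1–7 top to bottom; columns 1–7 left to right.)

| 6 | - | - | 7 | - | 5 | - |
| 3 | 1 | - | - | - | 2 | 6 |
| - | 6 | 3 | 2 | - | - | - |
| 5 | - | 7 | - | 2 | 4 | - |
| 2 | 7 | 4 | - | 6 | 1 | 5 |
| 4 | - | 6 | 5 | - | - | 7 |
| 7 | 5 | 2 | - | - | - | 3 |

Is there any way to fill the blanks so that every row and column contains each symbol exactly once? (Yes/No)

No row or column among the givens repeats a symbol, and propagating forced cells runs into no contradiction.
One valid completion exists (for instance, 6 4 1 7 3 5 2 / 3 1 5 4 7 2 6 / 1 6 3 2 5 7 4 / 5 3 7 6 2 4 1 / 2 7 4 3 6 1 5 / 4 2 6 5 1 3 7 / 7 5 2 1 4 6 3).

Yes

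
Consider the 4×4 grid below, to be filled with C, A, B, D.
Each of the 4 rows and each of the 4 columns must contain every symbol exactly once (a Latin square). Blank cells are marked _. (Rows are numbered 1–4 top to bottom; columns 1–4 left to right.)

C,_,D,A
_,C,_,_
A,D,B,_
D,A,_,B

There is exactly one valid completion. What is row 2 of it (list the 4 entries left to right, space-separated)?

Row 2, column 1: row 2 has {C} and column 1 has {C, A, D}, leaving only B.
Row 2, column 3: row 2 has {C, B} and column 3 has {B, D}, leaving only A.
Row 2, column 4: row 2 has {C, A, B} and column 4 has {A, B}, leaving only D.
So row 2 reads: B C A D.

B C A D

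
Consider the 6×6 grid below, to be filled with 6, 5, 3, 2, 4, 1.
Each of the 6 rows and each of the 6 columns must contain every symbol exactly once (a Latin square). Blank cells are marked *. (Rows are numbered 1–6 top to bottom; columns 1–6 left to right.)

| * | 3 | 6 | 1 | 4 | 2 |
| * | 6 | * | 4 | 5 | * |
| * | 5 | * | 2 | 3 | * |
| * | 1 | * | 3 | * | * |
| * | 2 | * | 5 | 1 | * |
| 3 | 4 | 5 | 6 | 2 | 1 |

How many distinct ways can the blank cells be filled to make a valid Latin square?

Row 1, column 1: eliminating its row and column leaves {5}.
Row 2, column 1: eliminating its row and column leaves {2, 1}.
Row 2, column 3: eliminating its row and column leaves {3, 2, 1}.
Row 2, column 6: eliminating its row and column leaves {3}.
Row 3, column 1: eliminating its row and column leaves {6, 4, 1}.
Row 3, column 3: eliminating its row and column leaves {4, 1}.
Row 3, column 6: eliminating its row and column leaves {6, 4}.
Row 4, column 1: eliminating its row and column leaves {6, 5, 2, 4}.
Row 4, column 3: eliminating its row and column leaves {2, 4}.
Row 4, column 5: eliminating its row and column leaves {6}.
Row 4, column 6: eliminating its row and column leaves {6, 5, 4}.
Row 5, column 1: eliminating its row and column leaves {6, 4}.
Row 5, column 3: eliminating its row and column leaves {3, 4}.
Row 5, column 6: eliminating its row and column leaves {6, 3, 4}.
Enumerating the assignments across these blanks that avoid any row or column repeat gives 3 completions.

3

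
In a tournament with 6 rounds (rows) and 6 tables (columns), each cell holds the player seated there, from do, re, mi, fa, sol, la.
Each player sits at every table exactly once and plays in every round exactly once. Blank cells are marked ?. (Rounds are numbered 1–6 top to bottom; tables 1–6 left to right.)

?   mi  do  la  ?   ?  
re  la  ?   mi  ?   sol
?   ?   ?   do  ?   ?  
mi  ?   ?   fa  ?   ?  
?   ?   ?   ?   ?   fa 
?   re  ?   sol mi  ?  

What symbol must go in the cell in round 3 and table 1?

Round 1, table 6: round 1 has {do, mi, la} and table 6 has {fa, sol}, leaving only re.
Round 2, table 3: round 2 has {re, mi, sol, la} and table 3 has {do}, leaving only fa.
Round 2, table 5: round 2 has {re, mi, fa, sol, la} and table 5 has {mi}, leaving only do.
Round 5, table 4: round 5 has {fa} and table 4 has {do, mi, fa, sol, la}, leaving only re.
Round 6, table 3: round 6 has {re, mi, sol} and table 3 has {do, fa}, leaving only la.
Round 6, table 6: round 6 has {re, mi, sol, la} and table 6 has {re, fa, sol}, leaving only do.
Round 4, table 6: round 4 has {mi, fa} and table 6 has {do, re, fa, sol}, leaving only la.
Round 3, table 6: round 3 has {do} and table 6 has {do, re, fa, sol, la}, leaving only mi.
Round 6, table 1: round 6 has {do, re, mi, sol, la} and table 1 has {re, mi}, leaving only fa.
Round 1, table 1: round 1 has {do, re, mi, la} and table 1 has {re, mi, fa}, leaving only sol.
Round 3 already has {do, mi} and table 1 already has {re, mi, fa, sol}, so round 3, table 1 must be la.

la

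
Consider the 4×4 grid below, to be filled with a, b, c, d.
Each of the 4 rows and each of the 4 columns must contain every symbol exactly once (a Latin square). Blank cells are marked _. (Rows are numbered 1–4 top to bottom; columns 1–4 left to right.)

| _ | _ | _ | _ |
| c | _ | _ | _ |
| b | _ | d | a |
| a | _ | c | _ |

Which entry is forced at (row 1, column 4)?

Row 1, column 1: row 1 has {} and column 1 has {a, b, c}, leaving only d.
Row 3, column 2: row 3 has {a, b, d} and column 2 has {}, leaving only c.
Row 1, column 4 is narrowed to {b, c}.
If it were b, then row 1, column 3 would be left with no valid symbol.
So row 1, column 4 must be c.

c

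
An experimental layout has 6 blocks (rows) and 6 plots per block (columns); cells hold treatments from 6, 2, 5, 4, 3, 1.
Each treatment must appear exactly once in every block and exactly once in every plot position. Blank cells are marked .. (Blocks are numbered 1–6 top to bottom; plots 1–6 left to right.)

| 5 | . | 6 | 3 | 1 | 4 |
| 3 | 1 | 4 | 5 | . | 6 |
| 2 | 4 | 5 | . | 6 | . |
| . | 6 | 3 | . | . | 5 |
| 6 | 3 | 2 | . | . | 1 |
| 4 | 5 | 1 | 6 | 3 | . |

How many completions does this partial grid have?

Block 1, plot 2: eliminating its block and plot leaves {2}.
Block 2, plot 5: eliminating its block and plot leaves {2}.
Block 3, plot 4: eliminating its block and plot leaves {1}.
Block 3, plot 6: eliminating its block and plot leaves {3}.
Block 4, plot 1: eliminating its block and plot leaves {1}.
Block 4, plot 4: eliminating its block and plot leaves {2, 4, 1}.
Block 4, plot 5: eliminating its block and plot leaves {2, 4}.
Block 5, plot 4: eliminating its block and plot leaves {4}.
Block 5, plot 5: eliminating its block and plot leaves {5, 4}.
Block 6, plot 6: eliminating its block and plot leaves {2}.
Only one assignment across all blanks avoids any block or plot repeat, giving 1 completion.

1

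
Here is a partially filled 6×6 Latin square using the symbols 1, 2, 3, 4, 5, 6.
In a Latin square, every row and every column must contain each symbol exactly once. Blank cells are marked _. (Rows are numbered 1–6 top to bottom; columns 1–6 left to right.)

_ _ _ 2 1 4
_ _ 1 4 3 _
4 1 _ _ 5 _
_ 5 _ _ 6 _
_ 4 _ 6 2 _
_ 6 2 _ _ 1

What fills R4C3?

4

Row 1, column 2: row 1 has {1, 2, 4} and column 2 has {1, 4, 5, 6}, leaving only 3.
Row 2, column 2: row 2 has {1, 3, 4} and column 2 has {1, 3, 4, 5, 6}, leaving only 2.
Row 3, column 4: row 3 has {1, 4, 5} and column 4 has {2, 4, 6}, leaving only 3.
Row 3, column 3: row 3 has {1, 3, 4, 5} and column 3 has {1, 2}, leaving only 6.
Row 1, column 3: row 1 has {1, 2, 3, 4} and column 3 has {1, 2, 6}, leaving only 5.
Row 1, column 1: row 1 has {1, 2, 3, 4, 5} and column 1 has {4}, leaving only 6.
Row 2, column 1: row 2 has {1, 2, 3, 4} and column 1 has {4, 6}, leaving only 5.
Row 2, column 6: row 2 has {1, 2, 3, 4, 5} and column 6 has {1, 4}, leaving only 6.
Row 3, column 6: row 3 has {1, 3, 4, 5, 6} and column 6 has {1, 4, 6}, leaving only 2.
Row 4, column 4: row 4 has {5, 6} and column 4 has {2, 3, 4, 6}, leaving only 1.
Row 4, column 6: row 4 has {1, 5, 6} and column 6 has {1, 2, 4, 6}, leaving only 3.
Row 4 already has {1, 3, 5, 6} and column 3 already has {1, 2, 5, 6}, so row 4, column 3 must be 4.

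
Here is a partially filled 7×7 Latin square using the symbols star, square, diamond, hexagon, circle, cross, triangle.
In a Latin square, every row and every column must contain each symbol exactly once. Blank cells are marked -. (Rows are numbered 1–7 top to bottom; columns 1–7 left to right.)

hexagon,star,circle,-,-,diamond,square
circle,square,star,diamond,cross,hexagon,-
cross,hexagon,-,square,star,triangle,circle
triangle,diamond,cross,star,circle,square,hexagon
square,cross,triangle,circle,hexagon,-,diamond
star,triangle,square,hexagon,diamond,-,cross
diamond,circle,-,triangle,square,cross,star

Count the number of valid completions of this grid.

Row 1, column 4: eliminating its row and column leaves {cross}.
Row 1, column 5: eliminating its row and column leaves {triangle}.
Row 2, column 7: eliminating its row and column leaves {triangle}.
Row 3, column 3: eliminating its row and column leaves {diamond}.
Row 5, column 6: eliminating its row and column leaves {star}.
Row 6, column 6: eliminating its row and column leaves {circle}.
Row 7, column 3: eliminating its row and column leaves {hexagon}.
Only one assignment across all blanks avoids any row or column repeat, giving 1 completion.

1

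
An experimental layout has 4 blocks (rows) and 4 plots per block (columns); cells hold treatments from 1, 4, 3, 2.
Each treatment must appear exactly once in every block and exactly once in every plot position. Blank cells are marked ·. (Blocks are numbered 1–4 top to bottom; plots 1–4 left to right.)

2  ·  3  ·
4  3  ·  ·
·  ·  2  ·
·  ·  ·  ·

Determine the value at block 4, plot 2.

2

Block 2, plot 3: block 2 has {4, 3} and plot 3 has {3, 2}, leaving only 1.
Block 2, plot 4: block 2 has {1, 4, 3} and plot 4 has {}, leaving only 2.
Block 4, plot 3: block 4 has {} and plot 3 has {1, 3, 2}, leaving only 4.
Block 4, plot 2 is narrowed to {1, 2}.
If it were 1, then block 3, plot 2 would be left with no valid symbol.
So block 4, plot 2 must be 2.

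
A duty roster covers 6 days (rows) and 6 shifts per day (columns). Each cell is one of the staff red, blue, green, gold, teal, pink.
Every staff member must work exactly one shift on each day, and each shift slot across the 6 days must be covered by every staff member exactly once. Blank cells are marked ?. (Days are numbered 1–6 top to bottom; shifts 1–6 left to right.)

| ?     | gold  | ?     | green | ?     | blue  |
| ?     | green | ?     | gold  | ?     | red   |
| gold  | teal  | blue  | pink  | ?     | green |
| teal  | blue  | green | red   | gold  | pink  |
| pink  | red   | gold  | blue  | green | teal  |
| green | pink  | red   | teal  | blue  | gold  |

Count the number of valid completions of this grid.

Day 1, shift 1: eliminating its day and shift leaves {red}.
Day 1, shift 3: eliminating its day and shift leaves {teal, pink}.
Day 1, shift 5: eliminating its day and shift leaves {red, teal, pink}.
Day 2, shift 1: eliminating its day and shift leaves {blue}.
Day 2, shift 3: eliminating its day and shift leaves {teal, pink}.
Day 2, shift 5: eliminating its day and shift leaves {teal, pink}.
Day 3, shift 5: eliminating its day and shift leaves {red}.
Enumerating the assignments across these blanks that avoid any day or shift repeat gives 2 completions.

2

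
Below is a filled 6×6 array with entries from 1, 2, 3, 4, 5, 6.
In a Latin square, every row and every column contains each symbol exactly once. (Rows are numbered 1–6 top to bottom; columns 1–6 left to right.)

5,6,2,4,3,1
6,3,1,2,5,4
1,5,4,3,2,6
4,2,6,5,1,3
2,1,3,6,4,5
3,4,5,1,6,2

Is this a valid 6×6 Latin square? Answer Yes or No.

Yes

Each row is a permutation of the 6 symbols, and so is each column.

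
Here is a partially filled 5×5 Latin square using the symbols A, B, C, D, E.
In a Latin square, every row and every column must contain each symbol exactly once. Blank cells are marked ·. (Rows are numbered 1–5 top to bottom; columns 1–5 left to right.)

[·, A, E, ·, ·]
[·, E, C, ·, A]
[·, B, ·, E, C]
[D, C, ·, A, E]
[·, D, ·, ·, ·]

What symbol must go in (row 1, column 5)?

D

Row 2, column 1: row 2 has {A, C, E} and column 1 has {D}, leaving only B.
Row 1, column 1: row 1 has {A, E} and column 1 has {B, D}, leaving only C.
Row 2, column 4: row 2 has {A, B, C, E} and column 4 has {A, E}, leaving only D.
Row 1, column 4: row 1 has {A, C, E} and column 4 has {A, D, E}, leaving only B.
Row 1 already has {A, B, C, E} and column 5 already has {A, C, E}, so row 1, column 5 must be D.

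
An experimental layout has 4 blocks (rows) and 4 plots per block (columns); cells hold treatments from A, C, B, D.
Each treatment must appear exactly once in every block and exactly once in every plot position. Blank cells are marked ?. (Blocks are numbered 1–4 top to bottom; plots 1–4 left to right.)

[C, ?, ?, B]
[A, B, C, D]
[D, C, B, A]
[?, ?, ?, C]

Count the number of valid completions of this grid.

2

Block 1, plot 2: eliminating its block and plot leaves {A, D}.
Block 1, plot 3: eliminating its block and plot leaves {A, D}.
Block 4, plot 1: eliminating its block and plot leaves {B}.
Block 4, plot 2: eliminating its block and plot leaves {A, D}.
Block 4, plot 3: eliminating its block and plot leaves {A, D}.
Enumerating the assignments across these blanks that avoid any block or plot repeat gives 2 completions.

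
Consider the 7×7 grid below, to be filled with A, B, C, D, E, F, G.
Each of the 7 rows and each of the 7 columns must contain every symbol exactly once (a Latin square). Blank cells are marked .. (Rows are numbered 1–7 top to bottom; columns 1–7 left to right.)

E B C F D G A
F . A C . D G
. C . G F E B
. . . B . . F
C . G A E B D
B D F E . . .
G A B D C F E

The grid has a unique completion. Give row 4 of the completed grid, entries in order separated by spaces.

Row 2, column 2: row 2 has {A, C, D, F, G} and column 2 has {A, B, C, D}, leaving only E.
Row 4, column 2: row 4 has {B, F} and column 2 has {A, B, C, D, E}, leaving only G.
Row 4, column 5: row 4 has {B, F, G} and column 5 has {C, D, E, F}, leaving only A.
Row 4, column 1: row 4 has {A, B, F, G} and column 1 has {B, C, E, F, G}, leaving only D.
Row 4, column 3: row 4 has {A, B, D, F, G} and column 3 has {A, B, C, F, G}, leaving only E.
Row 4, column 6: row 4 has {A, B, D, E, F, G} and column 6 has {B, D, E, F, G}, leaving only C.
So row 4 reads: D G E B A C F.

D G E B A C F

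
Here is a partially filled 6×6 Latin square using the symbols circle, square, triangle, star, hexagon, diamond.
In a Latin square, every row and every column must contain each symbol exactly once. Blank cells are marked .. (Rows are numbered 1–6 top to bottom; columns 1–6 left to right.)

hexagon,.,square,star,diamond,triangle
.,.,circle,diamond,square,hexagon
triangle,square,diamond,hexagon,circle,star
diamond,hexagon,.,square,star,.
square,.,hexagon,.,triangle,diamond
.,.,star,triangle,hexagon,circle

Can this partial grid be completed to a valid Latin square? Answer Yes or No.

No

Row 4, column 6: row 4 together with column 6 already contain {circle, square, triangle, star, hexagon, diamond} — every symbol — so nothing can go there. The grid has no valid completion.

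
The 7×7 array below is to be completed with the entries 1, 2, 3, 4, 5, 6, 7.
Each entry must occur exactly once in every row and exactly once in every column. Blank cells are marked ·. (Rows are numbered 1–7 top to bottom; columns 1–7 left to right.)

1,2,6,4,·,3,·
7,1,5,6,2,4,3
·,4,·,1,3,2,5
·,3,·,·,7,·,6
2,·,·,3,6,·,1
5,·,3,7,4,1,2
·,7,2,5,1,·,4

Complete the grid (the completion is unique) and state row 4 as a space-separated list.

Row 4, column 1: row 4 has {3, 6, 7} and column 1 has {1, 2, 5, 7}, leaving only 4.
Row 4, column 3: row 4 has {3, 4, 6, 7} and column 3 has {2, 3, 5, 6}, leaving only 1.
Row 4, column 4: row 4 has {1, 3, 4, 6, 7} and column 4 has {1, 3, 4, 5, 6, 7}, leaving only 2.
Row 4, column 6: row 4 has {1, 2, 3, 4, 6, 7} and column 6 has {1, 2, 3, 4}, leaving only 5.
So row 4 reads: 4 3 1 2 7 5 6.

4 3 1 2 7 5 6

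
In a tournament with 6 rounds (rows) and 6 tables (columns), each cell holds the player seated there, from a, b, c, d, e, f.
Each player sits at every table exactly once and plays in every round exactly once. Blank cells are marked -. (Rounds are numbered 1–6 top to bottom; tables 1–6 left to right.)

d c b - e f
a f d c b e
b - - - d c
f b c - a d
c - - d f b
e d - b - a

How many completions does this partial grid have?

Round 1, table 4: eliminating its round and table leaves {a}.
Round 3, table 2: eliminating its round and table leaves {a, e}.
Round 3, table 3: eliminating its round and table leaves {a, e, f}.
Round 3, table 4: eliminating its round and table leaves {a, e, f}.
Round 4, table 4: eliminating its round and table leaves {e}.
Round 5, table 2: eliminating its round and table leaves {a, e}.
Round 5, table 3: eliminating its round and table leaves {a, e}.
Round 6, table 3: eliminating its round and table leaves {f}.
Round 6, table 5: eliminating its round and table leaves {c}.
Enumerating the assignments across these blanks that avoid any round or table repeat gives 2 completions.

2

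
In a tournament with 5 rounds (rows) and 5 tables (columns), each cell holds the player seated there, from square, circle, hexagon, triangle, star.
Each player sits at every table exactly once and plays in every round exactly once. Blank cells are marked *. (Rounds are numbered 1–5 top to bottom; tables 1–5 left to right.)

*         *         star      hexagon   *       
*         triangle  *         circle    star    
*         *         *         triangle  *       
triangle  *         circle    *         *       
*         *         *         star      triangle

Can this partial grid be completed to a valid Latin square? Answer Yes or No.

Round 4, table 4: round 4 has {circle, triangle} and table 4 has {circle, hexagon, triangle, star}, so it must be square.
Round 4, table 5: round 4 has {square, circle, triangle} and table 5 has {triangle, star}, so it must be hexagon.
Round 4, table 2: round 4 has {square, circle, hexagon, triangle} and table 2 has {triangle}, so it must be star.
Round 1, table 1 is narrowed to {square, circle}, and trying each in turn leads to a cell whose round and table between them rule out every symbol. The grid has no valid completion.

No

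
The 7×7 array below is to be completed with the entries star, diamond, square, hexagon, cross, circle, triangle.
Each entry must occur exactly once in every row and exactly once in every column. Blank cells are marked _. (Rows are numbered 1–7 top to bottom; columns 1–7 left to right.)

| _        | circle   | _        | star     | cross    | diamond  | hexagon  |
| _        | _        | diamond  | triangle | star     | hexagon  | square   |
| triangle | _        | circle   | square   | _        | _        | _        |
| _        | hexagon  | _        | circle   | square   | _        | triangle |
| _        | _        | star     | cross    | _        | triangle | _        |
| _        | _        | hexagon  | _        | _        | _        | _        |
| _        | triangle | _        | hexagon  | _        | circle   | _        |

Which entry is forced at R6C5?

Row 1, column 1: row 1 has {star, diamond, hexagon, cross, circle} and column 1 has {triangle}, leaving only square.
Row 1, column 3: row 1 has {star, diamond, square, hexagon, cross, circle} and column 3 has {star, diamond, hexagon, circle}, leaving only triangle.
Row 2, column 2: row 2 has {star, diamond, square, hexagon, triangle} and column 2 has {hexagon, circle, triangle}, leaving only cross.
Row 2, column 1: row 2 has {star, diamond, square, hexagon, cross, triangle} and column 1 has {square, triangle}, leaving only circle.
Row 4, column 3: row 4 has {square, hexagon, circle, triangle} and column 3 has {star, diamond, hexagon, circle, triangle}, leaving only cross.
Row 4, column 6: row 4 has {square, hexagon, cross, circle, triangle} and column 6 has {diamond, hexagon, circle, triangle}, leaving only star.
Row 3, column 6: row 3 has {square, circle, triangle} and column 6 has {star, diamond, hexagon, circle, triangle}, leaving only cross.
Row 4, column 1: row 4 has {star, square, hexagon, cross, circle, triangle} and column 1 has {square, circle, triangle}, leaving only diamond.
Row 5, column 1: row 5 has {star, cross, triangle} and column 1 has {diamond, square, circle, triangle}, leaving only hexagon.
Row 6, column 4: row 6 has {hexagon} and column 4 has {star, square, hexagon, cross, circle, triangle}, leaving only diamond.
Row 6, column 6: row 6 has {diamond, hexagon} and column 6 has {star, diamond, hexagon, cross, circle, triangle}, leaving only square.
Row 6, column 2: row 6 has {diamond, square, hexagon} and column 2 has {hexagon, cross, circle, triangle}, leaving only star.
Row 3, column 2: row 3 has {square, cross, circle, triangle} and column 2 has {star, hexagon, cross, circle, triangle}, leaving only diamond.
Row 3, column 5: row 3 has {diamond, square, cross, circle, triangle} and column 5 has {star, square, cross}, leaving only hexagon.
Row 3, column 7: row 3 has {diamond, square, hexagon, cross, circle, triangle} and column 7 has {square, hexagon, triangle}, leaving only star.
Row 5, column 2: row 5 has {star, hexagon, cross, triangle} and column 2 has {star, diamond, hexagon, cross, circle, triangle}, leaving only square.
Row 6, column 1: row 6 has {star, diamond, square, hexagon} and column 1 has {diamond, square, hexagon, circle, triangle}, leaving only cross.
Row 6, column 7: row 6 has {star, diamond, square, hexagon, cross} and column 7 has {star, square, hexagon, triangle}, leaving only circle.
Row 6 already has {star, diamond, square, hexagon, cross, circle} and column 5 already has {star, square, hexagon, cross}, so row 6, column 5 must be triangle.

triangle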